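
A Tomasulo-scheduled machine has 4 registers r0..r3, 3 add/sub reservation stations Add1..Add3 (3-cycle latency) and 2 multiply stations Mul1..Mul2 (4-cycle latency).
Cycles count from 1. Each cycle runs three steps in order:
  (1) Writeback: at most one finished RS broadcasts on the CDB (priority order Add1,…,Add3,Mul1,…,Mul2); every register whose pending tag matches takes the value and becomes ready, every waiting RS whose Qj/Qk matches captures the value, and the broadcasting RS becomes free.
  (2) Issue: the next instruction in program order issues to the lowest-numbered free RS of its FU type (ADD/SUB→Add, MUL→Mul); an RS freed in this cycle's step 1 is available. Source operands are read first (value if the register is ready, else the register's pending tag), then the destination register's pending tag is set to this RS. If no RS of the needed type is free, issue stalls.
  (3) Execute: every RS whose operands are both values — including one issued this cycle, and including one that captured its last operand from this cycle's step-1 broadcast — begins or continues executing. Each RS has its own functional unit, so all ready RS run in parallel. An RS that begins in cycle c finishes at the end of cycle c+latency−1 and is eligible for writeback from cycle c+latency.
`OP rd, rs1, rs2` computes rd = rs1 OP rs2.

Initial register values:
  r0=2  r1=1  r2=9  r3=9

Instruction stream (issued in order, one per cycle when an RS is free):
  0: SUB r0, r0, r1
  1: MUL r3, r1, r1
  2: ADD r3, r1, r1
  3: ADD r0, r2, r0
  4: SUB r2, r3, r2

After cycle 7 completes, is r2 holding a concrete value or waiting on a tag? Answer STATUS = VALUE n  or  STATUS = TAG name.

cycle 1: issue SUB r0<-Add1 // r0:Add1,r1:1,r2:9,r3:9
cycle 2: issue MUL r3<-Mul1 // r0:Add1,r1:1,r2:9,r3:Mul1
cycle 3: issue ADD r3<-Add2 // r0:Add1,r1:1,r2:9,r3:Add2
cycle 4: CDB Add1=1; issue ADD r0<-Add1 // r0:Add1,r1:1,r2:9,r3:Add2
cycle 5: issue SUB r2<-Add3 // r0:Add1,r1:1,r2:Add3,r3:Add2
cycle 6: CDB Add2=2 // r0:Add1,r1:1,r2:Add3,r3:2
cycle 7: CDB Add1=10 // r0:10,r1:1,r2:Add3,r3:2

STATUS = TAG Add3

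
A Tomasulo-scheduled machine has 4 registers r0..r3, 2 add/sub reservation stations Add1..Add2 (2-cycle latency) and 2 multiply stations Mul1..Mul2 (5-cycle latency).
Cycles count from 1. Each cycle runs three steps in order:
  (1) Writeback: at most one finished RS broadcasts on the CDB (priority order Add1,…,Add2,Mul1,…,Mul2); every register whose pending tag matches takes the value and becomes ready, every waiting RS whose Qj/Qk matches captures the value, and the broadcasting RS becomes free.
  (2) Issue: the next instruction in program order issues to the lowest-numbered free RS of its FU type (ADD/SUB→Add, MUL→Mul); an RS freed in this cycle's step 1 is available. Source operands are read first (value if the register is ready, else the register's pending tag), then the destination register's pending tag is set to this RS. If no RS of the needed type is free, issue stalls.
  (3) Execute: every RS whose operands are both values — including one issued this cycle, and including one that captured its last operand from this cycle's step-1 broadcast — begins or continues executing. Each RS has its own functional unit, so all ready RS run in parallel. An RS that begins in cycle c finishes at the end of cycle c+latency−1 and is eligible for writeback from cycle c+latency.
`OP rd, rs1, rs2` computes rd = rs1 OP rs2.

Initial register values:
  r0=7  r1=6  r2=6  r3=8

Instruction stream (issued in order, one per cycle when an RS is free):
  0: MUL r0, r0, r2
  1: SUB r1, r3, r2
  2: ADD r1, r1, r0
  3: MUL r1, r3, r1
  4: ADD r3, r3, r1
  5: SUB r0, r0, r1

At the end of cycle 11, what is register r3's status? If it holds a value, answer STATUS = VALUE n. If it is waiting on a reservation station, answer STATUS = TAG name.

c1: issue MUL r0<-Mul1 | r0:Mul1,r1:6,r2:6,r3:8
c2: issue SUB r1<-Add1 | r0:Mul1,r1:Add1,r2:6,r3:8
c3: issue ADD r1<-Add2 | r0:Mul1,r1:Add2,r2:6,r3:8
c4: CDB Add1=2; issue MUL r1<-Mul2 | r0:Mul1,r1:Mul2,r2:6,r3:8
c5: issue ADD r3<-Add1 | r0:Mul1,r1:Mul2,r2:6,r3:Add1
c6: CDB Mul1=42; stall | r0:42,r1:Mul2,r2:6,r3:Add1
c7: stall | r0:42,r1:Mul2,r2:6,r3:Add1
c8: CDB Add2=44; issue SUB r0<-Add2 | r0:Add2,r1:Mul2,r2:6,r3:Add1
c9: - | r0:Add2,r1:Mul2,r2:6,r3:Add1
c10: - | r0:Add2,r1:Mul2,r2:6,r3:Add1
c11: - | r0:Add2,r1:Mul2,r2:6,r3:Add1

STATUS = TAG Add1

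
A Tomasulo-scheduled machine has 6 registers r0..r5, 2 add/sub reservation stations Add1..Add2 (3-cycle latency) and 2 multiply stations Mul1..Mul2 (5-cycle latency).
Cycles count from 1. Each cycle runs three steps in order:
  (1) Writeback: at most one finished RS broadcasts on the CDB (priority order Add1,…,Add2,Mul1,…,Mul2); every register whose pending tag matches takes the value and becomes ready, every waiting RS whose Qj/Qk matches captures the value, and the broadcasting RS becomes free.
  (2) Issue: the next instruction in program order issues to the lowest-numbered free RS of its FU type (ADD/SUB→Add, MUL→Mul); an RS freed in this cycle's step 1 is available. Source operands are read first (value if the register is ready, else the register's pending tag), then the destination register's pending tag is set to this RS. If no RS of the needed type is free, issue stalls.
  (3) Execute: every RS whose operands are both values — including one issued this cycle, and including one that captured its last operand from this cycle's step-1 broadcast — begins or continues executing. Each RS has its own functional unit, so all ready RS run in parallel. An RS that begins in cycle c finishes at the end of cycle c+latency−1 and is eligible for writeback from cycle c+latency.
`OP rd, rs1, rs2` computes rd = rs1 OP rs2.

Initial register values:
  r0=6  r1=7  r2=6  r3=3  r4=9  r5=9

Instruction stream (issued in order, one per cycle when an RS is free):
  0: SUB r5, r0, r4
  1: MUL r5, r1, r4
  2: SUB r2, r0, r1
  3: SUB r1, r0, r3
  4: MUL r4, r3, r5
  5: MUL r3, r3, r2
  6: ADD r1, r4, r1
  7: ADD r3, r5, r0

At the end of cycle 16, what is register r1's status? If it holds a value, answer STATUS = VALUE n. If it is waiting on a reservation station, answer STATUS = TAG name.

cycle 1: issue SUB r5<-Add1 // r0:6,r1:7,r2:6,r3:3,r4:9,r5:Add1
cycle 2: issue MUL r5<-Mul1 // r0:6,r1:7,r2:6,r3:3,r4:9,r5:Mul1
cycle 3: issue SUB r2<-Add2 // r0:6,r1:7,r2:Add2,r3:3,r4:9,r5:Mul1
cycle 4: CDB Add1=-3; issue SUB r1<-Add1 // r0:6,r1:Add1,r2:Add2,r3:3,r4:9,r5:Mul1
cycle 5: issue MUL r4<-Mul2 // r0:6,r1:Add1,r2:Add2,r3:3,r4:Mul2,r5:Mul1
cycle 6: CDB Add2=-1; stall // r0:6,r1:Add1,r2:-1,r3:3,r4:Mul2,r5:Mul1
cycle 7: CDB Add1=3; stall // r0:6,r1:3,r2:-1,r3:3,r4:Mul2,r5:Mul1
cycle 8: CDB Mul1=63; issue MUL r3<-Mul1 // r0:6,r1:3,r2:-1,r3:Mul1,r4:Mul2,r5:63
cycle 9: issue ADD r1<-Add1 // r0:6,r1:Add1,r2:-1,r3:Mul1,r4:Mul2,r5:63
cycle 10: issue ADD r3<-Add2 // r0:6,r1:Add1,r2:-1,r3:Add2,r4:Mul2,r5:63
cycle 11: - // r0:6,r1:Add1,r2:-1,r3:Add2,r4:Mul2,r5:63
cycle 12: - // r0:6,r1:Add1,r2:-1,r3:Add2,r4:Mul2,r5:63
cycle 13: CDB Add2=69 // r0:6,r1:Add1,r2:-1,r3:69,r4:Mul2,r5:63
cycle 14: CDB Mul1=-3 // r0:6,r1:Add1,r2:-1,r3:69,r4:Mul2,r5:63
cycle 15: CDB Mul2=189 // r0:6,r1:Add1,r2:-1,r3:69,r4:189,r5:63
cycle 16: - // r0:6,r1:Add1,r2:-1,r3:69,r4:189,r5:63

STATUS = TAG Add1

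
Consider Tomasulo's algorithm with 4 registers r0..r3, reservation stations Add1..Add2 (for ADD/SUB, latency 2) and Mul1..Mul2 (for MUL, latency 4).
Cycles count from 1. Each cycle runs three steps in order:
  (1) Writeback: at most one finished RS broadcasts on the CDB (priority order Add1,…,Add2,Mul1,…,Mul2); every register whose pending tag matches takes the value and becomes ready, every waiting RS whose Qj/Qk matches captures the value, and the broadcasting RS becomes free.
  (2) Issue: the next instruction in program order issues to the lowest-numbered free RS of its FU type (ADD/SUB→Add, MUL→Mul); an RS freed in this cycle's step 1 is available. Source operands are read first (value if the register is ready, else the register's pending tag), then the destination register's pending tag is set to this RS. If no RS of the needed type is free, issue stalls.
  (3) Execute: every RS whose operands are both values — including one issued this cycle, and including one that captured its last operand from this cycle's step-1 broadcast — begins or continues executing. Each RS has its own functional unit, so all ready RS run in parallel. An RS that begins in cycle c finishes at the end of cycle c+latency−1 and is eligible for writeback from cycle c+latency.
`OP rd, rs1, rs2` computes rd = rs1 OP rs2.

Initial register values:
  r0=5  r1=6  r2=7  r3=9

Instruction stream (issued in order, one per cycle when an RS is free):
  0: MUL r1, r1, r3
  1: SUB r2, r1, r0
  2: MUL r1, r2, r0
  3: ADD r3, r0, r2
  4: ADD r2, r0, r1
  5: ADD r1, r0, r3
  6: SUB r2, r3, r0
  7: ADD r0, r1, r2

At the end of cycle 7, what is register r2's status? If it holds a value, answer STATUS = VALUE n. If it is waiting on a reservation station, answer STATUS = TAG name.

cycle 1: issue MUL r1<-Mul1 // r0:5,r1:Mul1,r2:7,r3:9
cycle 2: issue SUB r2<-Add1 // r0:5,r1:Mul1,r2:Add1,r3:9
cycle 3: issue MUL r1<-Mul2 // r0:5,r1:Mul2,r2:Add1,r3:9
cycle 4: issue ADD r3<-Add2 // r0:5,r1:Mul2,r2:Add1,r3:Add2
cycle 5: CDB Mul1=54; stall // r0:5,r1:Mul2,r2:Add1,r3:Add2
cycle 6: stall // r0:5,r1:Mul2,r2:Add1,r3:Add2
cycle 7: CDB Add1=49; issue ADD r2<-Add1 // r0:5,r1:Mul2,r2:Add1,r3:Add2

STATUS = TAG Add1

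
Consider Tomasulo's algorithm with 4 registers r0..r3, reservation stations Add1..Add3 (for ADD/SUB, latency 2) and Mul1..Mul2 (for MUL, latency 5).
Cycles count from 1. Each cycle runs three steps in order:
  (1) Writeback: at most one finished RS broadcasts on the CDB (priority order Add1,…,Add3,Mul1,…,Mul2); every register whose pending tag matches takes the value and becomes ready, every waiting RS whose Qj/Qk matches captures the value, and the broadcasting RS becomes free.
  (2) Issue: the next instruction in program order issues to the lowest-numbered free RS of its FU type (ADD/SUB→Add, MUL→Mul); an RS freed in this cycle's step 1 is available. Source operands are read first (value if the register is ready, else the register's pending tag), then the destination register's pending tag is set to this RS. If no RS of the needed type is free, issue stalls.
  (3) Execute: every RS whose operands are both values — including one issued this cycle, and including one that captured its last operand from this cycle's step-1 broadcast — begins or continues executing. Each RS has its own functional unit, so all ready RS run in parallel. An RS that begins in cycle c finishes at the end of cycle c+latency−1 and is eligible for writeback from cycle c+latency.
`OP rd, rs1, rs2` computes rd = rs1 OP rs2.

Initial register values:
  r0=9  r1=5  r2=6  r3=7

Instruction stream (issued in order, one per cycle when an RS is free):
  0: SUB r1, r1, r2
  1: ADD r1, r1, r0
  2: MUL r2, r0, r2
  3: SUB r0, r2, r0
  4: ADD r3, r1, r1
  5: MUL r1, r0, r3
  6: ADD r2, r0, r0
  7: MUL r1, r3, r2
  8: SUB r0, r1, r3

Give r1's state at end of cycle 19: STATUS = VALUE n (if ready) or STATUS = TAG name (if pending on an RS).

STATUS = VALUE 1440

cycle 1: issue SUB r1<-Add1 // r0:9,r1:Add1,r2:6,r3:7
cycle 2: issue ADD r1<-Add2 // r0:9,r1:Add2,r2:6,r3:7
cycle 3: CDB Add1=-1; issue MUL r2<-Mul1 // r0:9,r1:Add2,r2:Mul1,r3:7
cycle 4: issue SUB r0<-Add1 // r0:Add1,r1:Add2,r2:Mul1,r3:7
cycle 5: CDB Add2=8; issue ADD r3<-Add2 // r0:Add1,r1:8,r2:Mul1,r3:Add2
cycle 6: issue MUL r1<-Mul2 // r0:Add1,r1:Mul2,r2:Mul1,r3:Add2
cycle 7: CDB Add2=16; issue ADD r2<-Add2 // r0:Add1,r1:Mul2,r2:Add2,r3:16
cycle 8: CDB Mul1=54; issue MUL r1<-Mul1 // r0:Add1,r1:Mul1,r2:Add2,r3:16
cycle 9: issue SUB r0<-Add3 // r0:Add3,r1:Mul1,r2:Add2,r3:16
cycle 10: CDB Add1=45 // r0:Add3,r1:Mul1,r2:Add2,r3:16
cycle 11: - // r0:Add3,r1:Mul1,r2:Add2,r3:16
cycle 12: CDB Add2=90 // r0:Add3,r1:Mul1,r2:90,r3:16
cycle 13: - // r0:Add3,r1:Mul1,r2:90,r3:16
cycle 14: - // r0:Add3,r1:Mul1,r2:90,r3:16
cycle 15: CDB Mul2=720 // r0:Add3,r1:Mul1,r2:90,r3:16
cycle 16: - // r0:Add3,r1:Mul1,r2:90,r3:16
cycle 17: CDB Mul1=1440 // r0:Add3,r1:1440,r2:90,r3:16
cycle 18: - // r0:Add3,r1:1440,r2:90,r3:16
cycle 19: CDB Add3=1424 // r0:1424,r1:1440,r2:90,r3:16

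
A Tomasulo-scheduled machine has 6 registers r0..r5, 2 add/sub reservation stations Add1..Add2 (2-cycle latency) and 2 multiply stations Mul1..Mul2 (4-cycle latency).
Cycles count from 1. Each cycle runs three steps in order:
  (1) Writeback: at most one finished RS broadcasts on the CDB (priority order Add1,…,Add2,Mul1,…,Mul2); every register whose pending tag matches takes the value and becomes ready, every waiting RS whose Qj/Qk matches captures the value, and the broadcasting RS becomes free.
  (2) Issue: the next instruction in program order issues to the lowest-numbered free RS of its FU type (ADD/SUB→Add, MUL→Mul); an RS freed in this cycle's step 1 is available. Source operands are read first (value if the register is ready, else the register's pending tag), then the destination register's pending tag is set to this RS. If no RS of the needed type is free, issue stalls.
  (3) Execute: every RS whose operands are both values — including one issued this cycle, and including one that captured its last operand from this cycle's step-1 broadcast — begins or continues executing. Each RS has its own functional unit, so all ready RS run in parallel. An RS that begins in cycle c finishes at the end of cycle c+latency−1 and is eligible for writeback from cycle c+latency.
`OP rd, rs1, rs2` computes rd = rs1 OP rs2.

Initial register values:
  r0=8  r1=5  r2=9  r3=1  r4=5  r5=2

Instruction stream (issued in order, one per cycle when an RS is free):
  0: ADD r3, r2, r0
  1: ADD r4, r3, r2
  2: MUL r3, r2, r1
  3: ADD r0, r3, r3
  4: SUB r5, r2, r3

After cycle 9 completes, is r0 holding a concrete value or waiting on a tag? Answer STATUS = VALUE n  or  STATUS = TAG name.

cycle 1: issue ADD r3<-Add1 // r0:8,r1:5,r2:9,r3:Add1,r4:5,r5:2
cycle 2: issue ADD r4<-Add2 // r0:8,r1:5,r2:9,r3:Add1,r4:Add2,r5:2
cycle 3: CDB Add1=17; issue MUL r3<-Mul1 // r0:8,r1:5,r2:9,r3:Mul1,r4:Add2,r5:2
cycle 4: issue ADD r0<-Add1 // r0:Add1,r1:5,r2:9,r3:Mul1,r4:Add2,r5:2
cycle 5: CDB Add2=26; issue SUB r5<-Add2 // r0:Add1,r1:5,r2:9,r3:Mul1,r4:26,r5:Add2
cycle 6: - // r0:Add1,r1:5,r2:9,r3:Mul1,r4:26,r5:Add2
cycle 7: CDB Mul1=45 // r0:Add1,r1:5,r2:9,r3:45,r4:26,r5:Add2
cycle 8: - // r0:Add1,r1:5,r2:9,r3:45,r4:26,r5:Add2
cycle 9: CDB Add1=90 // r0:90,r1:5,r2:9,r3:45,r4:26,r5:Add2

STATUS = VALUE 90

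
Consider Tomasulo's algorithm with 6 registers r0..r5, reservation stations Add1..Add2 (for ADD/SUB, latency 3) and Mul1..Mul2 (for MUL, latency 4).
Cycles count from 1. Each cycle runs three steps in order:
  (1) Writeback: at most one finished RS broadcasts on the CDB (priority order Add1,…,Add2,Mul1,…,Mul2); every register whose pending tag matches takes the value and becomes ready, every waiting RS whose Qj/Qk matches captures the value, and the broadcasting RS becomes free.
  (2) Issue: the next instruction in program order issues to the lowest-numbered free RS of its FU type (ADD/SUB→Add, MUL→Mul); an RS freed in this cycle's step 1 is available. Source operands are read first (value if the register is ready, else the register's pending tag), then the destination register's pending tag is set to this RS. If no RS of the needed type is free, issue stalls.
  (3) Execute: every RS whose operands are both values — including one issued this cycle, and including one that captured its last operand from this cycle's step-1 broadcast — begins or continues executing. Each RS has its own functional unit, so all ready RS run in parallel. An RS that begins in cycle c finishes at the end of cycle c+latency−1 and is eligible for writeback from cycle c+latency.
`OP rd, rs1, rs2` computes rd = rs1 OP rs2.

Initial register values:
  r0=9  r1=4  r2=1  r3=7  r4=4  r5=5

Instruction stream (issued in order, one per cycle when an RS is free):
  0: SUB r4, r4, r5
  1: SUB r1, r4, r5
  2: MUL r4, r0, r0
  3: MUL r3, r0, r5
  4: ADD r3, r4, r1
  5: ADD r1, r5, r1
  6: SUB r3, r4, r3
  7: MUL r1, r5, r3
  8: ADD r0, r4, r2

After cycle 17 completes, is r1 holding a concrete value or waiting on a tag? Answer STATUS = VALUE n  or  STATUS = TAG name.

  c1: issue SUB r4<-Add1  regs: r0:9,r1:4,r2:1,r3:7,r4:Add1,r5:5
  c2: issue SUB r1<-Add2  regs: r0:9,r1:Add2,r2:1,r3:7,r4:Add1,r5:5
  c3: issue MUL r4<-Mul1  regs: r0:9,r1:Add2,r2:1,r3:7,r4:Mul1,r5:5
  c4: CDB Add1=-1; issue MUL r3<-Mul2  regs: r0:9,r1:Add2,r2:1,r3:Mul2,r4:Mul1,r5:5
  c5: issue ADD r3<-Add1  regs: r0:9,r1:Add2,r2:1,r3:Add1,r4:Mul1,r5:5
  c6: stall  regs: r0:9,r1:Add2,r2:1,r3:Add1,r4:Mul1,r5:5
  c7: CDB Add2=-6; issue ADD r1<-Add2  regs: r0:9,r1:Add2,r2:1,r3:Add1,r4:Mul1,r5:5
  c8: CDB Mul1=81; stall  regs: r0:9,r1:Add2,r2:1,r3:Add1,r4:81,r5:5
  c9: CDB Mul2=45; stall  regs: r0:9,r1:Add2,r2:1,r3:Add1,r4:81,r5:5
  c10: CDB Add2=-1; issue SUB r3<-Add2  regs: r0:9,r1:-1,r2:1,r3:Add2,r4:81,r5:5
  c11: CDB Add1=75; issue MUL r1<-Mul1  regs: r0:9,r1:Mul1,r2:1,r3:Add2,r4:81,r5:5
  c12: issue ADD r0<-Add1  regs: r0:Add1,r1:Mul1,r2:1,r3:Add2,r4:81,r5:5
  c13: -  regs: r0:Add1,r1:Mul1,r2:1,r3:Add2,r4:81,r5:5
  c14: CDB Add2=6  regs: r0:Add1,r1:Mul1,r2:1,r3:6,r4:81,r5:5
  c15: CDB Add1=82  regs: r0:82,r1:Mul1,r2:1,r3:6,r4:81,r5:5
  c16: -  regs: r0:82,r1:Mul1,r2:1,r3:6,r4:81,r5:5
  c17: -  regs: r0:82,r1:Mul1,r2:1,r3:6,r4:81,r5:5

STATUS = TAG Mul1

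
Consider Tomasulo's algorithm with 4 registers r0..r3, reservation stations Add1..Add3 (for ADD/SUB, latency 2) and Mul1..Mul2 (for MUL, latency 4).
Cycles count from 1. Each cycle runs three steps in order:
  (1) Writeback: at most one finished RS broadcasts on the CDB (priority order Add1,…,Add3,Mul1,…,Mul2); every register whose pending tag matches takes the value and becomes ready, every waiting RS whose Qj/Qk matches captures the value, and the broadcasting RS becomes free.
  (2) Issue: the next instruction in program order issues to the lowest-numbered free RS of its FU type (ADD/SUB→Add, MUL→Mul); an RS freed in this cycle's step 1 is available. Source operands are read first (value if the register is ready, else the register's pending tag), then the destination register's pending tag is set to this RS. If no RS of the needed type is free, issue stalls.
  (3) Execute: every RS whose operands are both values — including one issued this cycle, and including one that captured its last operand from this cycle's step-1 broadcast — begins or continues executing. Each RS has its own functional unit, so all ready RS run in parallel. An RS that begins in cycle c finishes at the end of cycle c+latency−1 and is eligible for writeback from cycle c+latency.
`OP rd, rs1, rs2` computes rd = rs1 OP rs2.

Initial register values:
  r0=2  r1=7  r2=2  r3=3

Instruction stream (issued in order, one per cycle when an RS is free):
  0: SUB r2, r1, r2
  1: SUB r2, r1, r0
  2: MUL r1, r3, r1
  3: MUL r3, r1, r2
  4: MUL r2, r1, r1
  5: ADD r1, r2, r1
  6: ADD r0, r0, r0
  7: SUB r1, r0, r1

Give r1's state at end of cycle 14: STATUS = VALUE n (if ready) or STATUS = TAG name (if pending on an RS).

cycle 1: issue SUB r2<-Add1 // r0:2,r1:7,r2:Add1,r3:3
cycle 2: issue SUB r2<-Add2 // r0:2,r1:7,r2:Add2,r3:3
cycle 3: CDB Add1=5; issue MUL r1<-Mul1 // r0:2,r1:Mul1,r2:Add2,r3:3
cycle 4: CDB Add2=5; issue MUL r3<-Mul2 // r0:2,r1:Mul1,r2:5,r3:Mul2
cycle 5: stall // r0:2,r1:Mul1,r2:5,r3:Mul2
cycle 6: stall // r0:2,r1:Mul1,r2:5,r3:Mul2
cycle 7: CDB Mul1=21; issue MUL r2<-Mul1 // r0:2,r1:21,r2:Mul1,r3:Mul2
cycle 8: issue ADD r1<-Add1 // r0:2,r1:Add1,r2:Mul1,r3:Mul2
cycle 9: issue ADD r0<-Add2 // r0:Add2,r1:Add1,r2:Mul1,r3:Mul2
cycle 10: issue SUB r1<-Add3 // r0:Add2,r1:Add3,r2:Mul1,r3:Mul2
cycle 11: CDB Add2=4 // r0:4,r1:Add3,r2:Mul1,r3:Mul2
cycle 12: CDB Mul1=441 // r0:4,r1:Add3,r2:441,r3:Mul2
cycle 13: CDB Mul2=105 // r0:4,r1:Add3,r2:441,r3:105
cycle 14: CDB Add1=462 // r0:4,r1:Add3,r2:441,r3:105

STATUS = TAG Add3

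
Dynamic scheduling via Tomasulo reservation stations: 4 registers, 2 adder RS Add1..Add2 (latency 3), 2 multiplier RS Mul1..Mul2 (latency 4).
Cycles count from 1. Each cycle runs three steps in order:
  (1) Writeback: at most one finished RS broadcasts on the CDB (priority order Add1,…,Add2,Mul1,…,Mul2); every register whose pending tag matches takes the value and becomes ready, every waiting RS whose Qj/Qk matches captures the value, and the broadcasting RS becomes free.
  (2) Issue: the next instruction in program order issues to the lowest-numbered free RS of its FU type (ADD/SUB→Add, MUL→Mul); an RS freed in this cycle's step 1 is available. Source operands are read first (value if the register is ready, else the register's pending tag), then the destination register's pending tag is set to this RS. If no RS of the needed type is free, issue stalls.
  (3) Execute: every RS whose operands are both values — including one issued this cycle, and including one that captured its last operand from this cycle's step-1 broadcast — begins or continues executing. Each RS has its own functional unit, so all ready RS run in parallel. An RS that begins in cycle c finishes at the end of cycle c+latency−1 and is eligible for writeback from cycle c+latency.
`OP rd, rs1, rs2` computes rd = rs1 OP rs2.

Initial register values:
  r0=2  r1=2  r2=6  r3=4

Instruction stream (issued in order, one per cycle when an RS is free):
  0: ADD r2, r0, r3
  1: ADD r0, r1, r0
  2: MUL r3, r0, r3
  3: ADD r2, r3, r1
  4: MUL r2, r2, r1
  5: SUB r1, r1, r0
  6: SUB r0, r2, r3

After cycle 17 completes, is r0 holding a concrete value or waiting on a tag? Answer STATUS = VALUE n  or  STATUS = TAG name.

c1: issue ADD r2<-Add1 | r0:2,r1:2,r2:Add1,r3:4
c2: issue ADD r0<-Add2 | r0:Add2,r1:2,r2:Add1,r3:4
c3: issue MUL r3<-Mul1 | r0:Add2,r1:2,r2:Add1,r3:Mul1
c4: CDB Add1=6; issue ADD r2<-Add1 | r0:Add2,r1:2,r2:Add1,r3:Mul1
c5: CDB Add2=4; issue MUL r2<-Mul2 | r0:4,r1:2,r2:Mul2,r3:Mul1
c6: issue SUB r1<-Add2 | r0:4,r1:Add2,r2:Mul2,r3:Mul1
c7: stall | r0:4,r1:Add2,r2:Mul2,r3:Mul1
c8: stall | r0:4,r1:Add2,r2:Mul2,r3:Mul1
c9: CDB Add2=-2; issue SUB r0<-Add2 | r0:Add2,r1:-2,r2:Mul2,r3:Mul1
c10: CDB Mul1=16 | r0:Add2,r1:-2,r2:Mul2,r3:16
c11: - | r0:Add2,r1:-2,r2:Mul2,r3:16
c12: - | r0:Add2,r1:-2,r2:Mul2,r3:16
c13: CDB Add1=18 | r0:Add2,r1:-2,r2:Mul2,r3:16
c14: - | r0:Add2,r1:-2,r2:Mul2,r3:16
c15: - | r0:Add2,r1:-2,r2:Mul2,r3:16
c16: - | r0:Add2,r1:-2,r2:Mul2,r3:16
c17: CDB Mul2=36 | r0:Add2,r1:-2,r2:36,r3:16

STATUS = TAG Add2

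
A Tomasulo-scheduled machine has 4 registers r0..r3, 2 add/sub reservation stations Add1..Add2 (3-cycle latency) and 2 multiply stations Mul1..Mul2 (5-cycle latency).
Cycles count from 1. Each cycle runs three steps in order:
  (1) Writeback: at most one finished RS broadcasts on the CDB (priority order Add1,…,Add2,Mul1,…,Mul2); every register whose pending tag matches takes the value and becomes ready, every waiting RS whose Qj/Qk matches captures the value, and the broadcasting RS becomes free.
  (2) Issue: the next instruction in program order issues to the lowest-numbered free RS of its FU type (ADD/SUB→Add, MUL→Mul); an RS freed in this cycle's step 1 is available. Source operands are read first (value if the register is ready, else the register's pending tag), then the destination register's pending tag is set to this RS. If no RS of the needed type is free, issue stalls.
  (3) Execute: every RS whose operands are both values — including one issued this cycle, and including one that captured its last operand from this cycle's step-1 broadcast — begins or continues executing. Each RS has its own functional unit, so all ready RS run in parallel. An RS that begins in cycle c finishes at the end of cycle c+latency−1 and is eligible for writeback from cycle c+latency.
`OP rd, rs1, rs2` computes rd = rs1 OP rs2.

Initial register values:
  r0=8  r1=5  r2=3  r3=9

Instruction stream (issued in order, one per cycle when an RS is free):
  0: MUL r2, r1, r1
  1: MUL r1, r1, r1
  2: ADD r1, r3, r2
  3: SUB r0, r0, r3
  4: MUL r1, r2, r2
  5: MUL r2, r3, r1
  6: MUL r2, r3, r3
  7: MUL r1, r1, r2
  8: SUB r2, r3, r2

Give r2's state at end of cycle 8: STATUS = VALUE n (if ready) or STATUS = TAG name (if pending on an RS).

c1: issue MUL r2<-Mul1 | r0:8,r1:5,r2:Mul1,r3:9
c2: issue MUL r1<-Mul2 | r0:8,r1:Mul2,r2:Mul1,r3:9
c3: issue ADD r1<-Add1 | r0:8,r1:Add1,r2:Mul1,r3:9
c4: issue SUB r0<-Add2 | r0:Add2,r1:Add1,r2:Mul1,r3:9
c5: stall | r0:Add2,r1:Add1,r2:Mul1,r3:9
c6: CDB Mul1=25; issue MUL r1<-Mul1 | r0:Add2,r1:Mul1,r2:25,r3:9
c7: CDB Add2=-1; stall | r0:-1,r1:Mul1,r2:25,r3:9
c8: CDB Mul2=25; issue MUL r2<-Mul2 | r0:-1,r1:Mul1,r2:Mul2,r3:9

STATUS = TAG Mul2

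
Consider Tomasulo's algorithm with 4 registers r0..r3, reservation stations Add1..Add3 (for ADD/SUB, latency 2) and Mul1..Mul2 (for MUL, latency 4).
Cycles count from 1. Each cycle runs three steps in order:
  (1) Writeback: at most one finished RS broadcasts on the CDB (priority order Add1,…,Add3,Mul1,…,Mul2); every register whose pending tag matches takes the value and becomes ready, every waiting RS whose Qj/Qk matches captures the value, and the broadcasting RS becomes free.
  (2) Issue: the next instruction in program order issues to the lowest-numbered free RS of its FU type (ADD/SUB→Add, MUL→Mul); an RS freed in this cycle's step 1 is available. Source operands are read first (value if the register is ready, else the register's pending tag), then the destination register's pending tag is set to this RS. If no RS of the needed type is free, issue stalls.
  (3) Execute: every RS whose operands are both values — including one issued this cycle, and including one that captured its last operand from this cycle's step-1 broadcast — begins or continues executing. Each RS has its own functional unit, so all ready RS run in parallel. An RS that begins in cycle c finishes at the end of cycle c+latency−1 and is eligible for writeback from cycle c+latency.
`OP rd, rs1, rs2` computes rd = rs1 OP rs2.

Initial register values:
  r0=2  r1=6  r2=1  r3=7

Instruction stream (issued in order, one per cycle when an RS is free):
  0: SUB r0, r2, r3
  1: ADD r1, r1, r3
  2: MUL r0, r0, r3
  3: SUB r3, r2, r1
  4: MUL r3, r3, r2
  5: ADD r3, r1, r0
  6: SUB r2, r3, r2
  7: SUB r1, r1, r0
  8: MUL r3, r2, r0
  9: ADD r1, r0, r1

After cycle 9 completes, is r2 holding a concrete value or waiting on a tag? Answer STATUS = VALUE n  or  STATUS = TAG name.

STATUS = TAG Add2

c1: issue SUB r0<-Add1 | r0:Add1,r1:6,r2:1,r3:7
c2: issue ADD r1<-Add2 | r0:Add1,r1:Add2,r2:1,r3:7
c3: CDB Add1=-6; issue MUL r0<-Mul1 | r0:Mul1,r1:Add2,r2:1,r3:7
c4: CDB Add2=13; issue SUB r3<-Add1 | r0:Mul1,r1:13,r2:1,r3:Add1
c5: issue MUL r3<-Mul2 | r0:Mul1,r1:13,r2:1,r3:Mul2
c6: CDB Add1=-12; issue ADD r3<-Add1 | r0:Mul1,r1:13,r2:1,r3:Add1
c7: CDB Mul1=-42; issue SUB r2<-Add2 | r0:-42,r1:13,r2:Add2,r3:Add1
c8: issue SUB r1<-Add3 | r0:-42,r1:Add3,r2:Add2,r3:Add1
c9: CDB Add1=-29; issue MUL r3<-Mul1 | r0:-42,r1:Add3,r2:Add2,r3:Mul1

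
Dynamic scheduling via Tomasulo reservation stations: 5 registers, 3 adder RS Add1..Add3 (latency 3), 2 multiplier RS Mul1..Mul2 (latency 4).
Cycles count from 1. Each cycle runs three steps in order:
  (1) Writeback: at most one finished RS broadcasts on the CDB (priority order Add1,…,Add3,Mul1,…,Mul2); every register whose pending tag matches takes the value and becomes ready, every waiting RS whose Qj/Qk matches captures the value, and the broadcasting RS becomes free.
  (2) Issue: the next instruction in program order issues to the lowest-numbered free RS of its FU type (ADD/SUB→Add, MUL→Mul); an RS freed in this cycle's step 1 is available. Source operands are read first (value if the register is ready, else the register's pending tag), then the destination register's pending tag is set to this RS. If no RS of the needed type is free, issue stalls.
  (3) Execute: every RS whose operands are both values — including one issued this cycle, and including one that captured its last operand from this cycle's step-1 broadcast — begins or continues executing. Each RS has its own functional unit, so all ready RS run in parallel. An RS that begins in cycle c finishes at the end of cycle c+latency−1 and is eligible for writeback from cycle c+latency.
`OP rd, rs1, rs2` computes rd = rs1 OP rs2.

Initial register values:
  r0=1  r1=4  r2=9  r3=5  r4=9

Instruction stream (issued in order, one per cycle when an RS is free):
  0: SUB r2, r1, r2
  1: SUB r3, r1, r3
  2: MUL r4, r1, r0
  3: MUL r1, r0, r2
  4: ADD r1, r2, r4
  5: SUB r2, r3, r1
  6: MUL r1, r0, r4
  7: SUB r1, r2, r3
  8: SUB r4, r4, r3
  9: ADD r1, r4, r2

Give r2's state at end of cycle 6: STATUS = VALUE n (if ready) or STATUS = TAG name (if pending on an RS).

cycle 1: issue SUB r2<-Add1 // r0:1,r1:4,r2:Add1,r3:5,r4:9
cycle 2: issue SUB r3<-Add2 // r0:1,r1:4,r2:Add1,r3:Add2,r4:9
cycle 3: issue MUL r4<-Mul1 // r0:1,r1:4,r2:Add1,r3:Add2,r4:Mul1
cycle 4: CDB Add1=-5; issue MUL r1<-Mul2 // r0:1,r1:Mul2,r2:-5,r3:Add2,r4:Mul1
cycle 5: CDB Add2=-1; issue ADD r1<-Add1 // r0:1,r1:Add1,r2:-5,r3:-1,r4:Mul1
cycle 6: issue SUB r2<-Add2 // r0:1,r1:Add1,r2:Add2,r3:-1,r4:Mul1

STATUS = TAG Add2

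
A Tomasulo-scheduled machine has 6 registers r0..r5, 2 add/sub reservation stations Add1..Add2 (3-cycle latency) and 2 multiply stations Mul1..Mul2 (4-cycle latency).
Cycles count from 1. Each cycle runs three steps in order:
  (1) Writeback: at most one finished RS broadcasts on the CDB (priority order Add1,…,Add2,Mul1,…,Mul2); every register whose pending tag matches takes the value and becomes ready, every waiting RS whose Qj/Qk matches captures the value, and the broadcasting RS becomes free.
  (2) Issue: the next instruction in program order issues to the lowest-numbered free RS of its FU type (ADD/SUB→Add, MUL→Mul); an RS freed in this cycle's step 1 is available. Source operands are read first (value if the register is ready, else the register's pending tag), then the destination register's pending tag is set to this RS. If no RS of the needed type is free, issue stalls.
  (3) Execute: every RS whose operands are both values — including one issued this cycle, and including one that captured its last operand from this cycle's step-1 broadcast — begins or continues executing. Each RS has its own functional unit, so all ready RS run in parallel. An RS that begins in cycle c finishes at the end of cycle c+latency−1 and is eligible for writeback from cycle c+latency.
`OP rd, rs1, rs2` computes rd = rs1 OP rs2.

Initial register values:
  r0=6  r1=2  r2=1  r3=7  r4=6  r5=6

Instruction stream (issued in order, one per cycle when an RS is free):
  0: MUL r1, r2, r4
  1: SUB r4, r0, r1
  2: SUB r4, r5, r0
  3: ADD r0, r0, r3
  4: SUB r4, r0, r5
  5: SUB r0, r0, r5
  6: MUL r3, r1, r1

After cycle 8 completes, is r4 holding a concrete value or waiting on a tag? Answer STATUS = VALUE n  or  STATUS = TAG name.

STATUS = TAG Add1

c1: issue MUL r1<-Mul1 | r0:6,r1:Mul1,r2:1,r3:7,r4:6,r5:6
c2: issue SUB r4<-Add1 | r0:6,r1:Mul1,r2:1,r3:7,r4:Add1,r5:6
c3: issue SUB r4<-Add2 | r0:6,r1:Mul1,r2:1,r3:7,r4:Add2,r5:6
c4: stall | r0:6,r1:Mul1,r2:1,r3:7,r4:Add2,r5:6
c5: CDB Mul1=6; stall | r0:6,r1:6,r2:1,r3:7,r4:Add2,r5:6
c6: CDB Add2=0; issue ADD r0<-Add2 | r0:Add2,r1:6,r2:1,r3:7,r4:0,r5:6
c7: stall | r0:Add2,r1:6,r2:1,r3:7,r4:0,r5:6
c8: CDB Add1=0; issue SUB r4<-Add1 | r0:Add2,r1:6,r2:1,r3:7,r4:Add1,r5:6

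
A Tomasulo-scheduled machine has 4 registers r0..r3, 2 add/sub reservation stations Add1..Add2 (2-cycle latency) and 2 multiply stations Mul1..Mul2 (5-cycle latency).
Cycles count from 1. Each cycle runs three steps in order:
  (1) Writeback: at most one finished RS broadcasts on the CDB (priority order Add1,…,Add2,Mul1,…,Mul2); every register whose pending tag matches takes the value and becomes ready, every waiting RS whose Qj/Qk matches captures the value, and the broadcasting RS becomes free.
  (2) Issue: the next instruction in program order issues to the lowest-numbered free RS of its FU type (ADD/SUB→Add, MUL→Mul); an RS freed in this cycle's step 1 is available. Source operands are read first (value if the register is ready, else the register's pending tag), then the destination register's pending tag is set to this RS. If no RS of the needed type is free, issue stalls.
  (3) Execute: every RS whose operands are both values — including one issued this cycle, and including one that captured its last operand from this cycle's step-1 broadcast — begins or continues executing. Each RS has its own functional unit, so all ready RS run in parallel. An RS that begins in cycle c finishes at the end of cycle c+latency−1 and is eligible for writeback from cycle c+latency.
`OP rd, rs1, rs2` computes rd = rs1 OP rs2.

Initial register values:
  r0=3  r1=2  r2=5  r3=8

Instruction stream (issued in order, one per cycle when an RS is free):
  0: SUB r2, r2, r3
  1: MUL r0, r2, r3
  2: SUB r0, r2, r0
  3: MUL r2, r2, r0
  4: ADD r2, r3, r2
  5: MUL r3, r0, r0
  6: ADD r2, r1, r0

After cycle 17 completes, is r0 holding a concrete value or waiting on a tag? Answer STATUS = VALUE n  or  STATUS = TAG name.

c1: issue SUB r2<-Add1 | r0:3,r1:2,r2:Add1,r3:8
c2: issue MUL r0<-Mul1 | r0:Mul1,r1:2,r2:Add1,r3:8
c3: CDB Add1=-3; issue SUB r0<-Add1 | r0:Add1,r1:2,r2:-3,r3:8
c4: issue MUL r2<-Mul2 | r0:Add1,r1:2,r2:Mul2,r3:8
c5: issue ADD r2<-Add2 | r0:Add1,r1:2,r2:Add2,r3:8
c6: stall | r0:Add1,r1:2,r2:Add2,r3:8
c7: stall | r0:Add1,r1:2,r2:Add2,r3:8
c8: CDB Mul1=-24; issue MUL r3<-Mul1 | r0:Add1,r1:2,r2:Add2,r3:Mul1
c9: stall | r0:Add1,r1:2,r2:Add2,r3:Mul1
c10: CDB Add1=21; issue ADD r2<-Add1 | r0:21,r1:2,r2:Add1,r3:Mul1
c11: - | r0:21,r1:2,r2:Add1,r3:Mul1
c12: CDB Add1=23 | r0:21,r1:2,r2:23,r3:Mul1
c13: - | r0:21,r1:2,r2:23,r3:Mul1
c14: - | r0:21,r1:2,r2:23,r3:Mul1
c15: CDB Mul1=441 | r0:21,r1:2,r2:23,r3:441
c16: CDB Mul2=-63 | r0:21,r1:2,r2:23,r3:441
c17: - | r0:21,r1:2,r2:23,r3:441

STATUS = VALUE 21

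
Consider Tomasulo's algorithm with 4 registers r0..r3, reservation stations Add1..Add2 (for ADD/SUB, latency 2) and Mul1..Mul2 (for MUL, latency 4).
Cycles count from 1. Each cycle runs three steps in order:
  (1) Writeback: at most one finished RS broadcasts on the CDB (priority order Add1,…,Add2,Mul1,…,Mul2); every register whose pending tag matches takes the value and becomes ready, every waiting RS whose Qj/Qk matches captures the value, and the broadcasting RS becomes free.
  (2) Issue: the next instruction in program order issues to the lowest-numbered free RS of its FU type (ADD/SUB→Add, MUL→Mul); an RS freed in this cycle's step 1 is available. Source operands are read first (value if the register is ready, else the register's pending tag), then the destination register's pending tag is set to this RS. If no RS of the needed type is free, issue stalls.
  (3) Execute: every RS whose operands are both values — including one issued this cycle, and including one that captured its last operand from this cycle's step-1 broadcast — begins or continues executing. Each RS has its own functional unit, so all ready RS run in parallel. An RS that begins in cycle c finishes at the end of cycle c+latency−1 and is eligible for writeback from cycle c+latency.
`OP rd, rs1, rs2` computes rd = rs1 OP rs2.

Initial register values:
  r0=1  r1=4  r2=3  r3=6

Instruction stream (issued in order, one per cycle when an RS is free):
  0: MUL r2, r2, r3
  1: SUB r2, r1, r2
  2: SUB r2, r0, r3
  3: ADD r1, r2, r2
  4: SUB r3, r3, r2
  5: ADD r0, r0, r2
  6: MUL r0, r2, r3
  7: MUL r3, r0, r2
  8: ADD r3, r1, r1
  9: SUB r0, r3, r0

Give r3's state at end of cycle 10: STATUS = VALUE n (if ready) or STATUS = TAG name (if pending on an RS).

  c1: issue MUL r2<-Mul1  regs: r0:1,r1:4,r2:Mul1,r3:6
  c2: issue SUB r2<-Add1  regs: r0:1,r1:4,r2:Add1,r3:6
  c3: issue SUB r2<-Add2  regs: r0:1,r1:4,r2:Add2,r3:6
  c4: stall  regs: r0:1,r1:4,r2:Add2,r3:6
  c5: CDB Add2=-5; issue ADD r1<-Add2  regs: r0:1,r1:Add2,r2:-5,r3:6
  c6: CDB Mul1=18; stall  regs: r0:1,r1:Add2,r2:-5,r3:6
  c7: CDB Add2=-10; issue SUB r3<-Add2  regs: r0:1,r1:-10,r2:-5,r3:Add2
  c8: CDB Add1=-14; issue ADD r0<-Add1  regs: r0:Add1,r1:-10,r2:-5,r3:Add2
  c9: CDB Add2=11; issue MUL r0<-Mul1  regs: r0:Mul1,r1:-10,r2:-5,r3:11
  c10: CDB Add1=-4; issue MUL r3<-Mul2  regs: r0:Mul1,r1:-10,r2:-5,r3:Mul2

STATUS = TAG Mul2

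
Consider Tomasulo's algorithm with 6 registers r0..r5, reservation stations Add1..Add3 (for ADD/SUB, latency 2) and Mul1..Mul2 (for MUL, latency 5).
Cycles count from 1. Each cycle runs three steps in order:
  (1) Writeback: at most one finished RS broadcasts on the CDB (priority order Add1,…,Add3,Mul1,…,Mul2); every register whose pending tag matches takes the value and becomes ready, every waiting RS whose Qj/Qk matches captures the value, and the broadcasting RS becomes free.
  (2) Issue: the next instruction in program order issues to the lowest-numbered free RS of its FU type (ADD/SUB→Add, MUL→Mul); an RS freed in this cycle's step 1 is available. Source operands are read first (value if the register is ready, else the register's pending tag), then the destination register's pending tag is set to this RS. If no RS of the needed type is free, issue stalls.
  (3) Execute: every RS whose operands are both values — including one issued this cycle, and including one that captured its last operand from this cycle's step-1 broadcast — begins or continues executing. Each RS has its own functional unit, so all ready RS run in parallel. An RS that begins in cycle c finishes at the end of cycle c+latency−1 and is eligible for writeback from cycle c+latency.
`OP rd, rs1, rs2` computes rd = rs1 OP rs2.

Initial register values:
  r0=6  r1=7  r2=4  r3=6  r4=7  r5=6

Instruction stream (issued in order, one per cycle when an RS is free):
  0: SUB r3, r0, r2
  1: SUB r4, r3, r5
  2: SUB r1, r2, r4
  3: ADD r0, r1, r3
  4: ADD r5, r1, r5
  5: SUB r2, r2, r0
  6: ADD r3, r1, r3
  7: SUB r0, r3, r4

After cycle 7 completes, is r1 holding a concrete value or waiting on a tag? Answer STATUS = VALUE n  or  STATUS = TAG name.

c1: issue SUB r3<-Add1 | r0:6,r1:7,r2:4,r3:Add1,r4:7,r5:6
c2: issue SUB r4<-Add2 | r0:6,r1:7,r2:4,r3:Add1,r4:Add2,r5:6
c3: CDB Add1=2; issue SUB r1<-Add1 | r0:6,r1:Add1,r2:4,r3:2,r4:Add2,r5:6
c4: issue ADD r0<-Add3 | r0:Add3,r1:Add1,r2:4,r3:2,r4:Add2,r5:6
c5: CDB Add2=-4; issue ADD r5<-Add2 | r0:Add3,r1:Add1,r2:4,r3:2,r4:-4,r5:Add2
c6: stall | r0:Add3,r1:Add1,r2:4,r3:2,r4:-4,r5:Add2
c7: CDB Add1=8; issue SUB r2<-Add1 | r0:Add3,r1:8,r2:Add1,r3:2,r4:-4,r5:Add2

STATUS = VALUE 8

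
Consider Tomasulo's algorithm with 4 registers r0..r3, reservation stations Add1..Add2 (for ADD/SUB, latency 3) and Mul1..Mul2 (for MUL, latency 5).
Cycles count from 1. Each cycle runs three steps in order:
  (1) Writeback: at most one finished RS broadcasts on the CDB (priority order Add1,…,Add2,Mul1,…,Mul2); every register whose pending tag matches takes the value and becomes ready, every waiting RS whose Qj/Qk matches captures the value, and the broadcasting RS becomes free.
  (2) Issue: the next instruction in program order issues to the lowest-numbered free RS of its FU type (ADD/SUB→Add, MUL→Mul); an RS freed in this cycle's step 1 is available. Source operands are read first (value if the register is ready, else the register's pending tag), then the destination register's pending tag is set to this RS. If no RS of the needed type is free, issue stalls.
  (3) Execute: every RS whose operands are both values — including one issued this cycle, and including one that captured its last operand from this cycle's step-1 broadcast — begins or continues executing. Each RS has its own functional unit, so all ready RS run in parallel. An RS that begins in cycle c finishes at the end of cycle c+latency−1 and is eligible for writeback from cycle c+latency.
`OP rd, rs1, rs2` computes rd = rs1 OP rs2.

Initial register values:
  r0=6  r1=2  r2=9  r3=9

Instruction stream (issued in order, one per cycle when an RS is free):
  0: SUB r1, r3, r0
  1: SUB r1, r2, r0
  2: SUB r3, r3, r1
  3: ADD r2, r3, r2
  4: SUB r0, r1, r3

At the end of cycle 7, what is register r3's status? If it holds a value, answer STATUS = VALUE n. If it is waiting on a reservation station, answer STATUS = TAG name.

c1: issue SUB r1<-Add1 | r0:6,r1:Add1,r2:9,r3:9
c2: issue SUB r1<-Add2 | r0:6,r1:Add2,r2:9,r3:9
c3: stall | r0:6,r1:Add2,r2:9,r3:9
c4: CDB Add1=3; issue SUB r3<-Add1 | r0:6,r1:Add2,r2:9,r3:Add1
c5: CDB Add2=3; issue ADD r2<-Add2 | r0:6,r1:3,r2:Add2,r3:Add1
c6: stall | r0:6,r1:3,r2:Add2,r3:Add1
c7: stall | r0:6,r1:3,r2:Add2,r3:Add1

STATUS = TAG Add1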